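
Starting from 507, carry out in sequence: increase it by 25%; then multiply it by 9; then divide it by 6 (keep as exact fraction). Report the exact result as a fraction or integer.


Start with 507.
Step 1: Increase by 25%: 507 * 125/100 = 2535/4
Step 2: Multiply by 9: 2535/4 * 9 = 22815/4
Step 3: Divide by 6: 22815/4 / 6 = 7605/8
Final result = 7605/8

7605/8


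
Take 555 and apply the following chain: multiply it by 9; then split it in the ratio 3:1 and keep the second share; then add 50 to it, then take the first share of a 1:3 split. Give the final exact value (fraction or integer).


Start with 555.
Step 1: Multiply by 9: 555 * 9 = 4995
Step 2: Split 3:1, second share = 4995 * 1/4 = 4995/4
Step 3: Add 50: 4995/4+50=5195/4; split 1:3 first = 5195/4*1/4 = 5195/16
Final result = 5195/16

5195/16


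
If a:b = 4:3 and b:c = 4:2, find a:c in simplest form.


Given a:b = 4:3 and b:c = 4:2
Make b consistent. Multiply first ratio by 4: a:b = 16:12
Multiply second ratio by 3: b:c = 12:6
Now b = 12 in both, so a:b:c = 16:12:6
Therefore a:c = 16:6
Simplify by GCD: a:c = 8:3

8:3


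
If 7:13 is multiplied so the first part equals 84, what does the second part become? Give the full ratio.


Original ratio: 7:13
First term target: 84
Scale factor = 84 / 7 = 12
Multiply second term: 13 * 12 = 156
Equivalent ratio = 84:156

84:156


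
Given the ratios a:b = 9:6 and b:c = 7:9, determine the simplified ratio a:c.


Given a:b = 9:6 and b:c = 7:9
Make b consistent. Multiply first ratio by 7: a:b = 63:42
Multiply second ratio by 6: b:c = 42:54
Now b = 42 in both, so a:b:c = 63:42:54
Therefore a:c = 63:54
Simplify by GCD: a:c = 7:6

7:6


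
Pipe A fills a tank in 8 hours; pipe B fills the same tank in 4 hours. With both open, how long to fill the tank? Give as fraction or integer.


Rate of A = 1/8 job per hour
Rate of B = 1/4 job per hour
Combined rate = 1/8 + 1/4
Find common denominator: (4 + 8)/(8*4) = 12/32
Combined rate = 3/8 job per hour
Time together = 1 / (3/8) = 8/3 hours

8/3


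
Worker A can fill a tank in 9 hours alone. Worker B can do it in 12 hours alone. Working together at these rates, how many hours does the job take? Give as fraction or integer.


Rate of A = 1/9 job per hour
Rate of B = 1/12 job per hour
Combined rate = 1/9 + 1/12
Find common denominator: (12 + 9)/(9*12) = 21/108
Combined rate = 7/36 job per hour
Time together = 1 / (7/36) = 36/7 hours

36/7


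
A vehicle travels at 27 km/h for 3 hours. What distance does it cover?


Using distance = speed * time
Speed = 27 km/h
Time = 3 hours
Distance = 27 * 3
= 81 km

81


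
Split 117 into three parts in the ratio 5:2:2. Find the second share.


Ratio = 5:2:2
Total parts = 5 + 2 + 2 = 9
Value per part = 117 / 9 = 13
First share = 5 * 13 = 65
Middle share = 2 * 13 = 26
Third share = 2 * 13 = 26

26


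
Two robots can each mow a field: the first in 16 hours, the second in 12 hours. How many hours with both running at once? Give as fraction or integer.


Rate of A = 1/16 job per hour
Rate of B = 1/12 job per hour
Combined rate = 1/16 + 1/12
Find common denominator: (12 + 16)/(16*12) = 28/192
Combined rate = 7/48 job per hour
Time together = 1 / (7/48) = 48/7 hours

48/7


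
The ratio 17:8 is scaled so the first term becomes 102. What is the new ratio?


Original ratio: 17:8
First term target: 102
Scale factor = 102 / 17 = 6
Multiply second term: 8 * 6 = 48
Equivalent ratio = 102:48

102:48


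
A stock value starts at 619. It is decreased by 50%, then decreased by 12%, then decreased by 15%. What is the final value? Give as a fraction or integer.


Start: 619
Step 1: decrease by 50% => multiply by 50/100
  619 * 50/100 = 619/2
Step 2: decrease by 12% => multiply by 88/100
  619/2 * 88/100 = 6809/25
Step 3: decrease by 15% => multiply by 85/100
  6809/25 * 85/100 = 115753/500
Final value = 115753/500

115753/500


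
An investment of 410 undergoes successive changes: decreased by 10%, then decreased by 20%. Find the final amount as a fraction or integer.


Start: 410
Step 1: decrease by 10% => multiply by 90/100
  410 * 90/100 = 369
Step 2: decrease by 20% => multiply by 80/100
  369 * 80/100 = 1476/5
Final value = 1476/5

1476/5


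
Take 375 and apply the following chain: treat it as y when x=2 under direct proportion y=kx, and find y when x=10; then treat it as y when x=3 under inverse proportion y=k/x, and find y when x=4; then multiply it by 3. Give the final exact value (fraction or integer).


Start with 375.
Step 1: Direct prop: k = (375)/2; new y = k*10 = 375*10/2 = 1875
Step 2: Inverse prop: k = (1875)*3; new y = k/4 = 1875*3/4 = 5625/4
Step 3: Multiply by 3: 5625/4 * 3 = 16875/4
Final result = 16875/4

16875/4


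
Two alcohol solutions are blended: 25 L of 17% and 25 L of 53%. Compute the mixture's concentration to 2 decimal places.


Solute in mixture 1 = 17% of 25 L = 25*17/100 = 17/4 L
Solute in mixture 2 = 53% of 25 L = 25*53/100 = 53/4 L
Total solute = 17/4 + 53/4 = 35/2 L
Total volume = 25 + 25 = 50 L
Final concentration = 35/2/50 * 100 = 35.00%

35.00


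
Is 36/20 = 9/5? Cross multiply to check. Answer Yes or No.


Cross multiply to check 36/20 = 9/5
Left cross product: 36 * 5 = 180
Right cross product: 20 * 9 = 180
180 = 180
Equal, so proportions match => Yes

Yes


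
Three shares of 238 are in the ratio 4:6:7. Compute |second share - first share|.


Total parts = 4 + 6 + 7 = 17
Value per part = 238 / 17 = 14
Shares: 4*14=56, 6*14=84, 7*14=98
Second share = 84, first share = 56
Difference = |84 - 56| = 28

28


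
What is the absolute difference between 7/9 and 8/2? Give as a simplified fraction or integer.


Simplify: 7/9 = 7/9 and 8/2 = 4
Find common denominator: LCD = 9
Convert: 7/9 and 36/9
Difference = |7 - 36|/9 = 29/9
Simplified = 29/9

29/9


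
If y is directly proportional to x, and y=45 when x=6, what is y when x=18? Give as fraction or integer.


Direct proportion: y = kx
Find k: k = 45/6 = 15/2
Compute y at x=18: y = 15/2 * 18
y = 135

135


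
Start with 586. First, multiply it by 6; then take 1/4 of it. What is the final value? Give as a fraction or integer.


Start with 586.
Step 1: Multiply by 6: 586 * 6 = 3516
Step 2: Take 1/4: 3516 * 1/4 = 879
Final result = 879

879


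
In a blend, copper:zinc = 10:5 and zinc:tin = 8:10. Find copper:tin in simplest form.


Given a:b = 10:5 and b:c = 8:10
Make b consistent. Multiply first ratio by 8: a:b = 80:40
Multiply second ratio by 5: b:c = 40:50
Now b = 40 in both, so a:b:c = 80:40:50
Therefore a:c = 80:50
Simplify by GCD: a:c = 8:5

8:5


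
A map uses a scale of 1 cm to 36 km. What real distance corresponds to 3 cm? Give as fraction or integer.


Map scale: 1 cm = 36 km
Measured distance on map = 3 cm
Set up proportion: 3 * 36 / 1
= 108 / 1
= 108 km

108


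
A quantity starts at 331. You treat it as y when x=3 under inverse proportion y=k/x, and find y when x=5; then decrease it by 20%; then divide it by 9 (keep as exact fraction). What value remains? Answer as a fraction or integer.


Start with 331.
Step 1: Inverse prop: k = (331)*3; new y = k/5 = 331*3/5 = 993/5
Step 2: Decrease by 20%: 993/5 * 80/100 = 3972/25
Step 3: Divide by 9: 3972/25 / 9 = 1324/75
Final result = 1324/75

1324/75


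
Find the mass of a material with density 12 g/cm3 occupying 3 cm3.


Using mass = density * volume
Density = 12 g/cm3
Volume = 3 cm3
Mass = 12 * 3
= 36 g

36


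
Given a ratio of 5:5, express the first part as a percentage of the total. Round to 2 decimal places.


Total parts = 5 + 5 = 10
First part fraction = 5/10
Percentage = (5/10) * 100
= 0.5 * 100
= 50.00%

50.00


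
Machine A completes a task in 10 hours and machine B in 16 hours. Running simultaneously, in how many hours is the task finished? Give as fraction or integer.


Rate of A = 1/10 job per hour
Rate of B = 1/16 job per hour
Combined rate = 1/10 + 1/16
Find common denominator: (16 + 10)/(10*16) = 26/160
Combined rate = 13/80 job per hour
Time together = 1 / (13/80) = 80/13 hours

80/13


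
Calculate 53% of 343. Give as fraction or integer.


Compute 53% of 343
Convert percentage: 53% = 53/100
Multiply: 343 * 53/100
= 18179/100
= 18179/100

18179/100


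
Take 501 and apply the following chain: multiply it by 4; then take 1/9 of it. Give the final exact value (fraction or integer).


Start with 501.
Step 1: Multiply by 4: 501 * 4 = 2004
Step 2: Take 1/9: 2004 * 1/9 = 668/3
Final result = 668/3

668/3


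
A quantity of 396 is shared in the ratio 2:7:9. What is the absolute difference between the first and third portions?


Total parts = 2 + 7 + 9 = 18
Value per part = 396 / 18 = 22
Shares: 2*22=44, 7*22=154, 9*22=198
First share = 44, third share = 198
Difference = |44 - 198| = 154

154


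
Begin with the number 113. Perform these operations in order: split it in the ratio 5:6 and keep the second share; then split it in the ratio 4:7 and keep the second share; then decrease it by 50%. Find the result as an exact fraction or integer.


Start with 113.
Step 1: Split 5:6, second share = 113 * 6/11 = 678/11
Step 2: Split 4:7, second share = 678/11 * 7/11 = 4746/121
Step 3: Decrease by 50%: 4746/121 * 50/100 = 2373/121
Final result = 2373/121

2373/121


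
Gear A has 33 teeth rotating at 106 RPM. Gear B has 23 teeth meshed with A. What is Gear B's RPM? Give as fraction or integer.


Gear ratio: teeth_A * RPM_A = teeth_B * RPM_B
33 * 106 = 23 * RPM_B
3498 = 23 * RPM_B
RPM_B = 3498 / 23
RPM_B = 3498/23

3498/23


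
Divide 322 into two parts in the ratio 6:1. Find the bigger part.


Total parts = 6 + 1 = 7
Value per part = 322 / 7 = 46
First share = 6 * 46 = 276
Second share = 1 * 46 = 46
Larger share = 276

276


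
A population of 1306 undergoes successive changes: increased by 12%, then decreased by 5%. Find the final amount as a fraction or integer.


Start: 1306
Step 1: increase by 12% => multiply by 112/100
  1306 * 112/100 = 36568/25
Step 2: decrease by 5% => multiply by 95/100
  36568/25 * 95/100 = 173698/125
Final value = 173698/125

173698/125


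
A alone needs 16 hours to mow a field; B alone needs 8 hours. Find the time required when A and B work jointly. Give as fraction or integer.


Rate of A = 1/16 job per hour
Rate of B = 1/8 job per hour
Combined rate = 1/16 + 1/8
Find common denominator: (8 + 16)/(16*8) = 24/128
Combined rate = 3/16 job per hour
Time together = 1 / (3/16) = 16/3 hours

16/3


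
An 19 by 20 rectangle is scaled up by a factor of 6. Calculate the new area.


Original dimensions: 19 x 20
Enlargement factor = 6
New width = 19 * 6 = 114
New height = 20 * 6 = 120
New area = 114 * 120 = 13680

13680


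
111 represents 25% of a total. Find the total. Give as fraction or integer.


Given: 111 is 25% of the whole
Set up: 111 = 25/100 * whole
whole = 111 * 100 / 25
whole = 11100 / 25
whole = 444

444


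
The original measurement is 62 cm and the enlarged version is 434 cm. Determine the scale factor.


Original length = 62 cm
Scaled length = 434 cm
Scale factor = 434 / 62
= 7

7


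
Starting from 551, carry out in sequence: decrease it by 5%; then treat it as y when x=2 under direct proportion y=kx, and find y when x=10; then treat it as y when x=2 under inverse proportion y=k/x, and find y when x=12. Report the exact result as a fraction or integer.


Start with 551.
Step 1: Decrease by 5%: 551 * 95/100 = 10469/20
Step 2: Direct prop: k = (10469/20)/2; new y = k*10 = 10469/20*10/2 = 10469/4
Step 3: Inverse prop: k = (10469/4)*2; new y = k/12 = 10469/4*2/12 = 10469/24
Final result = 10469/24

10469/24


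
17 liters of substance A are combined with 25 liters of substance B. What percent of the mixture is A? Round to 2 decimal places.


Volume of A = 17 L
Volume of B = 25 L
Total volume = 17 + 25 = 42 L
Percentage of A = (17/42) * 100
= 40.48%

40.48


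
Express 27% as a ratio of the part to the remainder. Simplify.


Part = 27%, Remainder = 73%
Ratio = 27:73
GCD(27, 73) = 1
Simplify: 27:73 = 27:73

27:73


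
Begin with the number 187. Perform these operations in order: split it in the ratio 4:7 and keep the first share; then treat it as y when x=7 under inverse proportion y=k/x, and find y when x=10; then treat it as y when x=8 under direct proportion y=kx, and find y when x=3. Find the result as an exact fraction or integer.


Start with 187.
Step 1: Split 4:7, first share = 187 * 4/11 = 68
Step 2: Inverse prop: k = (68)*7; new y = k/10 = 68*7/10 = 238/5
Step 3: Direct prop: k = (238/5)/8; new y = k*3 = 238/5*3/8 = 357/20
Final result = 357/20

357/20


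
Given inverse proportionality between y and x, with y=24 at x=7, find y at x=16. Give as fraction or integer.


Inverse proportion: y = k/x
Find k: k = 7 * 24 = 168
Compute y at x=16: y = 168/16
y = 21/2

21/2


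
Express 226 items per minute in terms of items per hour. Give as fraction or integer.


Converting from per minute to per hour
Rate = 226 items per minute
Multiply by 60: 226 * 60
= 13560 items per hour

13560


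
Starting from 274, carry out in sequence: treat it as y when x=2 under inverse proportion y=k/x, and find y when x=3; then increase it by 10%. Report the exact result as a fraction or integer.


Start with 274.
Step 1: Inverse prop: k = (274)*2; new y = k/3 = 274*2/3 = 548/3
Step 2: Increase by 10%: 548/3 * 110/100 = 3014/15
Final result = 3014/15

3014/15


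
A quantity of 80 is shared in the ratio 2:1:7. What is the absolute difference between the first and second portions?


Total parts = 2 + 1 + 7 = 10
Value per part = 80 / 10 = 8
Shares: 2*8=16, 1*8=8, 7*8=56
First share = 16, second share = 8
Difference = |16 - 8| = 8

8


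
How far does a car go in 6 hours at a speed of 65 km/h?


Using distance = speed * time
Speed = 65 km/h
Time = 6 hours
Distance = 65 * 6
= 390 km

390


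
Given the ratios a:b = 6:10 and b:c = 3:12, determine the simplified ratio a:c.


Given a:b = 6:10 and b:c = 3:12
Make b consistent. Multiply first ratio by 3: a:b = 18:30
Multiply second ratio by 10: b:c = 30:120
Now b = 30 in both, so a:b:c = 18:30:120
Therefore a:c = 18:120
Simplify by GCD: a:c = 3:20

3:20


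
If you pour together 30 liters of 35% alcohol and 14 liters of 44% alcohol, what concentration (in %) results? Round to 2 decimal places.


Solute in mixture 1 = 35% of 30 L = 30*35/100 = 21/2 L
Solute in mixture 2 = 44% of 14 L = 14*44/100 = 154/25 L
Total solute = 21/2 + 154/25 = 833/50 L
Total volume = 30 + 14 = 44 L
Final concentration = 833/50/44 * 100 = 37.86%

37.86


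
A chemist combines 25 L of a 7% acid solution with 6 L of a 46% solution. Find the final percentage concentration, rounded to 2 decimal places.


Solute in mixture 1 = 7% of 25 L = 25*7/100 = 7/4 L
Solute in mixture 2 = 46% of 6 L = 6*46/100 = 69/25 L
Total solute = 7/4 + 69/25 = 451/100 L
Total volume = 25 + 6 = 31 L
Final concentration = 451/100/31 * 100 = 14.55%

14.55


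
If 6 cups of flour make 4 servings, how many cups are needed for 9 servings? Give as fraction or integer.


Original: 6 cups for 4 servings
Target servings = 9
Scaling factor = 9/4
New amount = 6 * 9/4
= 54/4
= 27/2 cups

27/2


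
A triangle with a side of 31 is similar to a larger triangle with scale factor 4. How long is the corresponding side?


Similar triangles have proportional sides
Scale factor = 4
Smaller side = 31
Corresponding larger side = 31 * 4
= 124

124


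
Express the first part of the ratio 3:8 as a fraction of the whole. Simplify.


Total parts = 3 + 8 = 11
First part fraction = 3/11
Simplify: 3/11 = 3/11

3/11


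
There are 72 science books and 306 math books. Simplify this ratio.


Find GCD(72, 306)
GCD = 18
Divide both by 18: 72/18 = 4, 306/18 = 17
Simplified ratio = 4:17

4:17


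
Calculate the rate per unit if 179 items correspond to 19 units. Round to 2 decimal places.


Total items = 179
Number of units = 19
Unit rate = 179 / 19
= 9.42 items per unit

9.42


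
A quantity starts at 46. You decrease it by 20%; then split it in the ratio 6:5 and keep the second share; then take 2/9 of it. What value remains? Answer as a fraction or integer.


Start with 46.
Step 1: Decrease by 20%: 46 * 80/100 = 184/5
Step 2: Split 6:5, second share = 184/5 * 5/11 = 184/11
Step 3: Take 2/9: 184/11 * 2/9 = 368/99
Final result = 368/99

368/99


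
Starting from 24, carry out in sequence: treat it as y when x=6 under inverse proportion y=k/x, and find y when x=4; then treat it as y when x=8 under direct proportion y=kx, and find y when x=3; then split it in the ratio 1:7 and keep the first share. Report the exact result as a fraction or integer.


Start with 24.
Step 1: Inverse prop: k = (24)*6; new y = k/4 = 24*6/4 = 36
Step 2: Direct prop: k = (36)/8; new y = k*3 = 36*3/8 = 27/2
Step 3: Split 1:7, first share = 27/2 * 1/8 = 27/16
Final result = 27/16

27/16


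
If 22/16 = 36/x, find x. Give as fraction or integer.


Setting up: 22/16 = 36/x
Cross multiply: 22 * x = 16 * 36
22x = 576
x = 576/22
x = 288/11

288/11


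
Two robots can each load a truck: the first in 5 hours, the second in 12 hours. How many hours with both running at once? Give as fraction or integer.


Rate of A = 1/5 job per hour
Rate of B = 1/12 job per hour
Combined rate = 1/5 + 1/12
Find common denominator: (12 + 5)/(5*12) = 17/60
Combined rate = 17/60 job per hour
Time together = 1 / (17/60) = 60/17 hours

60/17


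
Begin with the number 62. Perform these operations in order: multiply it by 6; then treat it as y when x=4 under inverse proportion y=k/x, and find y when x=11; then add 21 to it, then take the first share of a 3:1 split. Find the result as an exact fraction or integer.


Start with 62.
Step 1: Multiply by 6: 62 * 6 = 372
Step 2: Inverse prop: k = (372)*4; new y = k/11 = 372*4/11 = 1488/11
Step 3: Add 21: 1488/11+21=1719/11; split 3:1 first = 1719/11*3/4 = 5157/44
Final result = 5157/44

5157/44


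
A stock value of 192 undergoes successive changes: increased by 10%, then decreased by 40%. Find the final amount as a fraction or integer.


Start: 192
Step 1: increase by 10% => multiply by 110/100
  192 * 110/100 = 1056/5
Step 2: decrease by 40% => multiply by 60/100
  1056/5 * 60/100 = 3168/25
Final value = 3168/25

3168/25


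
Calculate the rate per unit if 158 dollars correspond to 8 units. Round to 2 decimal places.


Total dollars = 158
Number of units = 8
Unit rate = 158 / 8
= 19.75 dollars per unit

19.75


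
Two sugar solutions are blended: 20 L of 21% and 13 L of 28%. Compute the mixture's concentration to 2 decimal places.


Solute in mixture 1 = 21% of 20 L = 20*21/100 = 21/5 L
Solute in mixture 2 = 28% of 13 L = 13*28/100 = 91/25 L
Total solute = 21/5 + 91/25 = 196/25 L
Total volume = 20 + 13 = 33 L
Final concentration = 196/25/33 * 100 = 23.76%

23.76


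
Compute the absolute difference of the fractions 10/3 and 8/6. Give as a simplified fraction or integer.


Simplify: 10/3 = 10/3 and 8/6 = 4/3
Find common denominator: LCD = 3
Convert: 10/3 and 4/3
Difference = |10 - 4|/3 = 6/3
Simplified = 2

2


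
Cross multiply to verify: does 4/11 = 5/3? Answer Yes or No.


Cross multiply to check 4/11 = 5/3
Left cross product: 4 * 3 = 12
Right cross product: 11 * 5 = 55
12 != 55
Not equal, so proportions differ => No

No


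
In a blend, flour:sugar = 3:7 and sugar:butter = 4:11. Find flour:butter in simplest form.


Given a:b = 3:7 and b:c = 4:11
Make b consistent. Multiply first ratio by 4: a:b = 12:28
Multiply second ratio by 7: b:c = 28:77
Now b = 28 in both, so a:b:c = 12:28:77
Therefore a:c = 12:77
Simplify by GCD: a:c = 12:77

12:77


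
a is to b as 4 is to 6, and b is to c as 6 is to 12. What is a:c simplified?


Given a:b = 4:6 and b:c = 6:12
Make b consistent. Multiply first ratio by 6: a:b = 24:36
Multiply second ratio by 6: b:c = 36:72
Now b = 36 in both, so a:b:c = 24:36:72
Therefore a:c = 24:72
Simplify by GCD: a:c = 1:3

1:3


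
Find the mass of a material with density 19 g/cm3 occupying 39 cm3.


Using mass = density * volume
Density = 19 g/cm3
Volume = 39 cm3
Mass = 19 * 39
= 741 g

741


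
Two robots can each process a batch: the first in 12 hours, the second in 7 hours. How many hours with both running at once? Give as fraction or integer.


Rate of A = 1/12 job per hour
Rate of B = 1/7 job per hour
Combined rate = 1/12 + 1/7
Find common denominator: (7 + 12)/(12*7) = 19/84
Combined rate = 19/84 job per hour
Time together = 1 / (19/84) = 84/19 hours

84/19


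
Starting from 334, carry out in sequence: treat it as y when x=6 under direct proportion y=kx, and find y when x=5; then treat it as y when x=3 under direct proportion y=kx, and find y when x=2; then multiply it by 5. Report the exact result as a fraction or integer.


Start with 334.
Step 1: Direct prop: k = (334)/6; new y = k*5 = 334*5/6 = 835/3
Step 2: Direct prop: k = (835/3)/3; new y = k*2 = 835/3*2/3 = 1670/9
Step 3: Multiply by 5: 1670/9 * 5 = 8350/9
Final result = 8350/9

8350/9


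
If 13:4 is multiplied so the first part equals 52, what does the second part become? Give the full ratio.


Original ratio: 13:4
First term target: 52
Scale factor = 52 / 13 = 4
Multiply second term: 4 * 4 = 16
Equivalent ratio = 52:16

52:16


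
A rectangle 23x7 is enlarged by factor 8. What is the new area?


Original dimensions: 23 x 7
Enlargement factor = 8
New width = 23 * 8 = 184
New height = 7 * 8 = 56
New area = 184 * 56 = 10304

10304


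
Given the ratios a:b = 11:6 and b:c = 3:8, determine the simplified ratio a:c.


Given a:b = 11:6 and b:c = 3:8
Make b consistent. Multiply first ratio by 3: a:b = 33:18
Multiply second ratio by 6: b:c = 18:48
Now b = 18 in both, so a:b:c = 33:18:48
Therefore a:c = 33:48
Simplify by GCD: a:c = 11:16

11:16


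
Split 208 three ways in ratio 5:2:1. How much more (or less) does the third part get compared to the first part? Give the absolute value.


Total parts = 5 + 2 + 1 = 8
Value per part = 208 / 8 = 26
Shares: 5*26=130, 2*26=52, 1*26=26
Third share = 26, first share = 130
Difference = |26 - 130| = 104

104


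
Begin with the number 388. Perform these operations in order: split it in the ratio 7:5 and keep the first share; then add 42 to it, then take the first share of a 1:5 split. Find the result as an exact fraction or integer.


Start with 388.
Step 1: Split 7:5, first share = 388 * 7/12 = 679/3
Step 2: Add 42: 679/3+42=805/3; split 1:5 first = 805/3*1/6 = 805/18
Final result = 805/18

805/18


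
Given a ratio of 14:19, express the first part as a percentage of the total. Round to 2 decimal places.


Total parts = 14 + 19 = 33
First part fraction = 14/33
Percentage = (14/33) * 100
= 0.424242 * 100
= 42.42%

42.42


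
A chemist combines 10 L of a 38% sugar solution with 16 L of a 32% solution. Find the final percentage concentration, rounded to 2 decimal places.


Solute in mixture 1 = 38% of 10 L = 10*38/100 = 19/5 L
Solute in mixture 2 = 32% of 16 L = 16*32/100 = 128/25 L
Total solute = 19/5 + 128/25 = 223/25 L
Total volume = 10 + 16 = 26 L
Final concentration = 223/25/26 * 100 = 34.31%

34.31


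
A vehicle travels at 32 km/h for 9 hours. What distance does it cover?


Using distance = speed * time
Speed = 32 km/h
Time = 9 hours
Distance = 32 * 9
= 288 km

288


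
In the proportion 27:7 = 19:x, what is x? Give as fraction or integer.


Setting up: 27/7 = 19/x
Cross multiply: 27 * x = 7 * 19
27x = 133
x = 133/27
x = 133/27

133/27


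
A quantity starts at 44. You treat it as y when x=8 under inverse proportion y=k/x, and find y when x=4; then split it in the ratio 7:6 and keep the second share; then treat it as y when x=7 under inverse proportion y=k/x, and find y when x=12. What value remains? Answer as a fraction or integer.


Start with 44.
Step 1: Inverse prop: k = (44)*8; new y = k/4 = 44*8/4 = 88
Step 2: Split 7:6, second share = 88 * 6/13 = 528/13
Step 3: Inverse prop: k = (528/13)*7; new y = k/12 = 528/13*7/12 = 308/13
Final result = 308/13

308/13


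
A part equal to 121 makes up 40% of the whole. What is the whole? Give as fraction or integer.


Given: 121 is 40% of the whole
Set up: 121 = 40/100 * whole
whole = 121 * 100 / 40
whole = 12100 / 40
whole = 605/2

605/2


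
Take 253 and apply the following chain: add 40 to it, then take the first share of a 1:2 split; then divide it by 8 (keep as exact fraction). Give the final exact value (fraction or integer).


Start with 253.
Step 1: Add 40: 253+40=293; split 1:2 first = 293*1/3 = 293/3
Step 2: Divide by 8: 293/3 / 8 = 293/24
Final result = 293/24

293/24


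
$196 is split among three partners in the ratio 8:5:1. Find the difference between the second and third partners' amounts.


Total parts = 8 + 5 + 1 = 14
Value per part = 196 / 14 = 14
Shares: 8*14=112, 5*14=70, 1*14=14
Second share = 70, third share = 14
Difference = |70 - 14| = 56

56


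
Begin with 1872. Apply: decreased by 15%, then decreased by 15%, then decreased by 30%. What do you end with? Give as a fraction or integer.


Start: 1872
Step 1: decrease by 15% => multiply by 85/100
  1872 * 85/100 = 7956/5
Step 2: decrease by 15% => multiply by 85/100
  7956/5 * 85/100 = 33813/25
Step 3: decrease by 30% => multiply by 70/100
  33813/25 * 70/100 = 236691/250
Final value = 236691/250

236691/250


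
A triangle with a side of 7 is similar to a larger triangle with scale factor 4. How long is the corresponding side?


Similar triangles have proportional sides
Scale factor = 4
Smaller side = 7
Corresponding larger side = 7 * 4
= 28

28


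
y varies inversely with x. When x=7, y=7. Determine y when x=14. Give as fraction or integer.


Inverse proportion: y = k/x
Find k: k = 7 * 7 = 49
Compute y at x=14: y = 49/14
y = 7/2

7/2


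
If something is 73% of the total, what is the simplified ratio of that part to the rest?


Part = 73%, Remainder = 27%
Ratio = 73:27
GCD(73, 27) = 1
Simplify: 73:27 = 73:27

73:27


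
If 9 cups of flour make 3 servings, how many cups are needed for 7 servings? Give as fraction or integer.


Original: 9 cups for 3 servings
Target servings = 7
Scaling factor = 7/3
New amount = 9 * 7/3
= 63/3
= 21 cups

21


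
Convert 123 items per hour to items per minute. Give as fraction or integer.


Converting from per hour to per minute
Rate = 123 items per hour
Divide by 60: 123/60
= 41/20 items per minute

41/20


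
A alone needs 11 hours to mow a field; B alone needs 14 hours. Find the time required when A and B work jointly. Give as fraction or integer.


Rate of A = 1/11 job per hour
Rate of B = 1/14 job per hour
Combined rate = 1/11 + 1/14
Find common denominator: (14 + 11)/(11*14) = 25/154
Combined rate = 25/154 job per hour
Time together = 1 / (25/154) = 154/25 hours

154/25


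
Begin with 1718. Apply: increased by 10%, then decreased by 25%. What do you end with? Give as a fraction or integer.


Start: 1718
Step 1: increase by 10% => multiply by 110/100
  1718 * 110/100 = 9449/5
Step 2: decrease by 25% => multiply by 75/100
  9449/5 * 75/100 = 28347/20
Final value = 28347/20

28347/20


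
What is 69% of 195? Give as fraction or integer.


Compute 69% of 195
Convert percentage: 69% = 69/100
Multiply: 195 * 69/100
= 13455/100
= 2691/20

2691/20


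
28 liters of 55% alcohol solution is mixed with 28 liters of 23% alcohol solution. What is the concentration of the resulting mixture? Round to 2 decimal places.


Solute in mixture 1 = 55% of 28 L = 28*55/100 = 77/5 L
Solute in mixture 2 = 23% of 28 L = 28*23/100 = 161/25 L
Total solute = 77/5 + 161/25 = 546/25 L
Total volume = 28 + 28 = 56 L
Final concentration = 546/25/56 * 100 = 39.00%

39.00


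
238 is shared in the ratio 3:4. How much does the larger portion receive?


Total parts = 3 + 4 = 7
Value per part = 238 / 7 = 34
First share = 3 * 34 = 102
Second share = 4 * 34 = 136
Larger share = 136

136


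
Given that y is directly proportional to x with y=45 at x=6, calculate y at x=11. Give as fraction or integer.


Direct proportion: y = kx
Find k: k = 45/6 = 15/2
Compute y at x=11: y = 15/2 * 11
y = 165/2

165/2


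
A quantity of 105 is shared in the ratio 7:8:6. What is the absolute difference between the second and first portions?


Total parts = 7 + 8 + 6 = 21
Value per part = 105 / 21 = 5
Shares: 7*5=35, 8*5=40, 6*5=30
Second share = 40, first share = 35
Difference = |40 - 35| = 5

5


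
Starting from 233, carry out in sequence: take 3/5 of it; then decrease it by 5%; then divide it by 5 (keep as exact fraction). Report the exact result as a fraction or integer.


Start with 233.
Step 1: Take 3/5: 233 * 3/5 = 699/5
Step 2: Decrease by 5%: 699/5 * 95/100 = 13281/100
Step 3: Divide by 5: 13281/100 / 5 = 13281/500
Final result = 13281/500

13281/500


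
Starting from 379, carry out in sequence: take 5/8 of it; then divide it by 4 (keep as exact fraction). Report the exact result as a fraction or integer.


Start with 379.
Step 1: Take 5/8: 379 * 5/8 = 1895/8
Step 2: Divide by 4: 1895/8 / 4 = 1895/32
Final result = 1895/32

1895/32


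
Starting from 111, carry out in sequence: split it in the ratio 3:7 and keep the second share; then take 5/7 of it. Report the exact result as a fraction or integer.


Start with 111.
Step 1: Split 3:7, second share = 111 * 7/10 = 777/10
Step 2: Take 5/7: 777/10 * 5/7 = 111/2
Final result = 111/2

111/2


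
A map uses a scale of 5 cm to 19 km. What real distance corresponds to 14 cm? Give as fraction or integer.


Map scale: 5 cm = 19 km
Measured distance on map = 14 cm
Set up proportion: 14 * 19 / 5
= 266 / 5
= 266/5 km

266/5


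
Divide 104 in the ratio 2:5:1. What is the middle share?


Ratio = 2:5:1
Total parts = 2 + 5 + 1 = 8
Value per part = 104 / 8 = 13
First share = 2 * 13 = 26
Middle share = 5 * 13 = 65
Third share = 1 * 13 = 13

65


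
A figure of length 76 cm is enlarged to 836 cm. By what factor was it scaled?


Original length = 76 cm
Scaled length = 836 cm
Scale factor = 836 / 76
= 11

11


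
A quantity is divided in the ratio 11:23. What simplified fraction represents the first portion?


Total parts = 11 + 23 = 34
First part fraction = 11/34
Simplify: 11/34 = 11/34

11/34


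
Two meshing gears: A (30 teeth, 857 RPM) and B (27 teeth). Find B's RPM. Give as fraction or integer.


Gear ratio: teeth_A * RPM_A = teeth_B * RPM_B
30 * 857 = 27 * RPM_B
25710 = 27 * RPM_B
RPM_B = 25710 / 27
RPM_B = 8570/9

8570/9


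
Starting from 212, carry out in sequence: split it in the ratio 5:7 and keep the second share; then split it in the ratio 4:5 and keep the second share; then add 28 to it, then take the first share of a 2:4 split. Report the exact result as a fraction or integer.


Start with 212.
Step 1: Split 5:7, second share = 212 * 7/12 = 371/3
Step 2: Split 4:5, second share = 371/3 * 5/9 = 1855/27
Step 3: Add 28: 1855/27+28=2611/27; split 2:4 first = 2611/27*2/6 = 2611/81
Final result = 2611/81

2611/81


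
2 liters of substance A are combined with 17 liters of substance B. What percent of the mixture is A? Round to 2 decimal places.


Volume of A = 2 L
Volume of B = 17 L
Total volume = 2 + 17 = 19 L
Percentage of A = (2/19) * 100
= 10.53%

10.53


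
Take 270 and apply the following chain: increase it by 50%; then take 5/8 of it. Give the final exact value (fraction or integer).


Start with 270.
Step 1: Increase by 50%: 270 * 150/100 = 405
Step 2: Take 5/8: 405 * 5/8 = 2025/8
Final result = 2025/8

2025/8


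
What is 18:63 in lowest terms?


Find GCD(18, 63)
GCD = 9
Divide both by 9: 18/9 = 2, 63/9 = 7
Simplified ratio = 2:7

2:7


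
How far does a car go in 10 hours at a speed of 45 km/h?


Using distance = speed * time
Speed = 45 km/h
Time = 10 hours
Distance = 45 * 10
= 450 km

450


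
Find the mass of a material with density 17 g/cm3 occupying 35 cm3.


Using mass = density * volume
Density = 17 g/cm3
Volume = 35 cm3
Mass = 17 * 35
= 595 g

595


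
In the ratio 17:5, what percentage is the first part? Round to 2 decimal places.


Total parts = 17 + 5 = 22
First part fraction = 17/22
Percentage = (17/22) * 100
= 0.772727 * 100
= 77.27%

77.27


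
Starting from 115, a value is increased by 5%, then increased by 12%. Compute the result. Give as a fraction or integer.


Start: 115
Step 1: increase by 5% => multiply by 105/100
  115 * 105/100 = 483/4
Step 2: increase by 12% => multiply by 112/100
  483/4 * 112/100 = 3381/25
Final value = 3381/25

3381/25


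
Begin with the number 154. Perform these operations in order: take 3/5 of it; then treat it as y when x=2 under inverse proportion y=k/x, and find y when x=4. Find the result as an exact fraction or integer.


Start with 154.
Step 1: Take 3/5: 154 * 3/5 = 462/5
Step 2: Inverse prop: k = (462/5)*2; new y = k/4 = 462/5*2/4 = 231/5
Final result = 231/5

231/5


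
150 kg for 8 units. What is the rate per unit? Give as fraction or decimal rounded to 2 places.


Total kg = 150
Number of units = 8
Unit rate = 150 / 8
= 18.75 kg per unit

18.75


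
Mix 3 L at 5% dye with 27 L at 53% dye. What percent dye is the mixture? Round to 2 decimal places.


Solute in mixture 1 = 5% of 3 L = 3*5/100 = 3/20 L
Solute in mixture 2 = 53% of 27 L = 27*53/100 = 1431/100 L
Total solute = 3/20 + 1431/100 = 723/50 L
Total volume = 3 + 27 = 30 L
Final concentration = 723/50/30 * 100 = 48.20%

48.20


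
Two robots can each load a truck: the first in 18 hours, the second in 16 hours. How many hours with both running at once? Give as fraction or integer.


Rate of A = 1/18 job per hour
Rate of B = 1/16 job per hour
Combined rate = 1/18 + 1/16
Find common denominator: (16 + 18)/(18*16) = 34/288
Combined rate = 17/144 job per hour
Time together = 1 / (17/144) = 144/17 hours

144/17


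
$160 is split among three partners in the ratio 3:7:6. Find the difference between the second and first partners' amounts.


Total parts = 3 + 7 + 6 = 16
Value per part = 160 / 16 = 10
Shares: 3*10=30, 7*10=70, 6*10=60
Second share = 70, first share = 30
Difference = |70 - 30| = 40

40


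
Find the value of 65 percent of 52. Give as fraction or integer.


Compute 65% of 52
Convert percentage: 65% = 65/100
Multiply: 52 * 65/100
= 3380/100
= 169/5

169/5


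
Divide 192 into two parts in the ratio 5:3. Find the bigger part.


Total parts = 5 + 3 = 8
Value per part = 192 / 8 = 24
First share = 5 * 24 = 120
Second share = 3 * 24 = 72
Larger share = 120

120


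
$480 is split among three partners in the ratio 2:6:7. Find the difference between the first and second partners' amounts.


Total parts = 2 + 6 + 7 = 15
Value per part = 480 / 15 = 32
Shares: 2*32=64, 6*32=192, 7*32=224
First share = 64, second share = 192
Difference = |64 - 192| = 128

128


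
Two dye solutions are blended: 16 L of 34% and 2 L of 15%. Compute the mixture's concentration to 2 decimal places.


Solute in mixture 1 = 34% of 16 L = 16*34/100 = 136/25 L
Solute in mixture 2 = 15% of 2 L = 2*15/100 = 3/10 L
Total solute = 136/25 + 3/10 = 287/50 L
Total volume = 16 + 2 = 18 L
Final concentration = 287/50/18 * 100 = 31.89%

31.89


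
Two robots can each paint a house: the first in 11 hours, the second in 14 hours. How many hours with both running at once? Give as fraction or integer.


Rate of A = 1/11 job per hour
Rate of B = 1/14 job per hour
Combined rate = 1/11 + 1/14
Find common denominator: (14 + 11)/(11*14) = 25/154
Combined rate = 25/154 job per hour
Time together = 1 / (25/154) = 154/25 hours

154/25


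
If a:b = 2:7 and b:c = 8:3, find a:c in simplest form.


Given a:b = 2:7 and b:c = 8:3
Make b consistent. Multiply first ratio by 8: a:b = 16:56
Multiply second ratio by 7: b:c = 56:21
Now b = 56 in both, so a:b:c = 16:56:21
Therefore a:c = 16:21
Simplify by GCD: a:c = 16:21

16:21


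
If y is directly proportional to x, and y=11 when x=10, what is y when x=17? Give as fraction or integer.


Direct proportion: y = kx
Find k: k = 11/10 = 11/10
Compute y at x=17: y = 11/10 * 17
y = 187/10

187/10


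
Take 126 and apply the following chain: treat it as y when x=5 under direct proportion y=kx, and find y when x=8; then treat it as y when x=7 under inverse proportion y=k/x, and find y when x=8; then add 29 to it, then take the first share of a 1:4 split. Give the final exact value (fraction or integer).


Start with 126.
Step 1: Direct prop: k = (126)/5; new y = k*8 = 126*8/5 = 1008/5
Step 2: Inverse prop: k = (1008/5)*7; new y = k/8 = 1008/5*7/8 = 882/5
Step 3: Add 29: 882/5+29=1027/5; split 1:4 first = 1027/5*1/5 = 1027/25
Final result = 1027/25

1027/25


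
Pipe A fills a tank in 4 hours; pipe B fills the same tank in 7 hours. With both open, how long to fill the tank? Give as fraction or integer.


Rate of A = 1/4 job per hour
Rate of B = 1/7 job per hour
Combined rate = 1/4 + 1/7
Find common denominator: (7 + 4)/(4*7) = 11/28
Combined rate = 11/28 job per hour
Time together = 1 / (11/28) = 28/11 hours

28/11


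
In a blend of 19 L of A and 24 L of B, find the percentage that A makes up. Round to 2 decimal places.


Volume of A = 19 L
Volume of B = 24 L
Total volume = 19 + 24 = 43 L
Percentage of A = (19/43) * 100
= 44.19%

44.19


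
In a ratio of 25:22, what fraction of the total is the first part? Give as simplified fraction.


Total parts = 25 + 22 = 47
First part fraction = 25/47
Simplify: 25/47 = 25/47

25/47


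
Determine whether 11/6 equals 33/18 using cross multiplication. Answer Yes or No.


Cross multiply to check 11/6 = 33/18
Left cross product: 11 * 18 = 198
Right cross product: 6 * 33 = 198
198 = 198
Equal, so proportions match => Yes

Yes


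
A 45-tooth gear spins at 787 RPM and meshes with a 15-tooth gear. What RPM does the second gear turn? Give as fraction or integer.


Gear ratio: teeth_A * RPM_A = teeth_B * RPM_B
45 * 787 = 15 * RPM_B
35415 = 15 * RPM_B
RPM_B = 35415 / 15
RPM_B = 2361

2361


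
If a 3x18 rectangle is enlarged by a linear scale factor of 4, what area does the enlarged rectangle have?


Original dimensions: 3 x 18
Enlargement factor = 4
New width = 3 * 4 = 12
New height = 18 * 4 = 72
New area = 12 * 72 = 864

864


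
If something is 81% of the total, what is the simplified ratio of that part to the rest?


Part = 81%, Remainder = 19%
Ratio = 81:19
GCD(81, 19) = 1
Simplify: 81:19 = 81:19

81:19


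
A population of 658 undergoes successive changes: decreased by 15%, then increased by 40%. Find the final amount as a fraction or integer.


Start: 658
Step 1: decrease by 15% => multiply by 85/100
  658 * 85/100 = 5593/10
Step 2: increase by 40% => multiply by 140/100
  5593/10 * 140/100 = 39151/50
Final value = 39151/50

39151/50


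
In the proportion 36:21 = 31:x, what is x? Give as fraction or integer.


Setting up: 36/21 = 31/x
Cross multiply: 36 * x = 21 * 31
36x = 651
x = 651/36
x = 217/12

217/12


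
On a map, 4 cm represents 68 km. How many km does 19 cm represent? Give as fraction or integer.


Map scale: 4 cm = 68 km
Measured distance on map = 19 cm
Set up proportion: 19 * 68 / 4
= 1292 / 4
= 323 km

323


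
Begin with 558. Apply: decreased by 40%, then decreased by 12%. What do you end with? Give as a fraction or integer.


Start: 558
Step 1: decrease by 40% => multiply by 60/100
  558 * 60/100 = 1674/5
Step 2: decrease by 12% => multiply by 88/100
  1674/5 * 88/100 = 36828/125
Final value = 36828/125

36828/125


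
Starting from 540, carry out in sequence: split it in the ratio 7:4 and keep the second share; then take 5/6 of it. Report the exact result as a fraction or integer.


Start with 540.
Step 1: Split 7:4, second share = 540 * 4/11 = 2160/11
Step 2: Take 5/6: 2160/11 * 5/6 = 1800/11
Final result = 1800/11

1800/11


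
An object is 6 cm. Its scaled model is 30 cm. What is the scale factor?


Original length = 6 cm
Scaled length = 30 cm
Scale factor = 30 / 6
= 5

5
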